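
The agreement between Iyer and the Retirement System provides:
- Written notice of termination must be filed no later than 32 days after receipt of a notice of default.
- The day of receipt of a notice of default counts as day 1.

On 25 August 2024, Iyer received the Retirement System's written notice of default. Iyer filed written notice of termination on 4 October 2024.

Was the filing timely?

No

Counting 25 August 2024 as day 1, day 32 is September 25, 2024.
The deadline is September 25, 2024; the filing on October 4, 2024 is after that date.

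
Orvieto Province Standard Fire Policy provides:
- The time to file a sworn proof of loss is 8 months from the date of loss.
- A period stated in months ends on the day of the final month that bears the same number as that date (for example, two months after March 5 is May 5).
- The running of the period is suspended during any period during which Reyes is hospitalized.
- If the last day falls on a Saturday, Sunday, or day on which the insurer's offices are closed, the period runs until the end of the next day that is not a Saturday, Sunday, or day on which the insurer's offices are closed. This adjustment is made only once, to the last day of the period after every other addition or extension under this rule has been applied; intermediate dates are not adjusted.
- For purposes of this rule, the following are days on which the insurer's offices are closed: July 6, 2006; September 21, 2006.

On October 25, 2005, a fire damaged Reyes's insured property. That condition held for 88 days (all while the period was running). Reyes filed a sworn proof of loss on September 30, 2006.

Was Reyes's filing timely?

No

8 months after October 25, 2005 is June 25, 2006.
Tolling adds 88 days: June 25, 2006 + 88 days = September 21, 2006.
September 21, 2006 is a listed holiday. The next qualifying day is September 22, 2006.
The deadline is September 22, 2006; the filing on September 30, 2006 is after that date.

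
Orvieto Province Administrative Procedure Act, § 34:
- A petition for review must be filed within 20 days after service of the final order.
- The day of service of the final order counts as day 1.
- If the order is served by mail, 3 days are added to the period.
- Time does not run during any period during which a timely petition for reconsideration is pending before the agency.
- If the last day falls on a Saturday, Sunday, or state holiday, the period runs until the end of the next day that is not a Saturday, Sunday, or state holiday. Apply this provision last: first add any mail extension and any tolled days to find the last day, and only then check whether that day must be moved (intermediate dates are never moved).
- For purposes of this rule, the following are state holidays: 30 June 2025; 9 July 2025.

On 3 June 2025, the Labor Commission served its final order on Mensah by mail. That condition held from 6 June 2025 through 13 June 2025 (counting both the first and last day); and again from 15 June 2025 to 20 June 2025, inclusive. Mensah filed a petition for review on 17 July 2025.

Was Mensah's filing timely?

No

Counting 3 June 2025 as day 1, day 20 is June 22, 2025.
Service was by mail, adding 3 days: June 22, 2025 + 3 days = June 25, 2025.
From June 6, 2025 through June 13, 2025 inclusive is 8 days; tolling adds 8 days: June 25, 2025 + 8 days = July 3, 2025.
From June 15, 2025 through June 20, 2025 inclusive is 6 days; tolling adds 6 days: July 3, 2025 + 6 days = July 9, 2025.
July 9, 2025 is a listed holiday. The next qualifying day is July 10, 2025.
The deadline is July 10, 2025; the filing on July 17, 2025 is after that date.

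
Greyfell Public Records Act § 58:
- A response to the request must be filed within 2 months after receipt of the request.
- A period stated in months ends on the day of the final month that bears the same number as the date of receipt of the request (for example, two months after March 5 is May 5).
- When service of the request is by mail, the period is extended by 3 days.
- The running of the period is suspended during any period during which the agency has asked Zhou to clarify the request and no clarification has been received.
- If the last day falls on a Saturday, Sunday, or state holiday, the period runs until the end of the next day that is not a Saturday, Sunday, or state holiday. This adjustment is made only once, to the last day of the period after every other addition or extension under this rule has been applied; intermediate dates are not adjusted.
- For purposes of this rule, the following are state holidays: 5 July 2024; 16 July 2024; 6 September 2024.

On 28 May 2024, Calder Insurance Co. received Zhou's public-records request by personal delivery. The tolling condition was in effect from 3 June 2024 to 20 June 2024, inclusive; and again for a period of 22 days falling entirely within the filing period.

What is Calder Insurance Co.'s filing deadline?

2 months after 28 May 2024 is July 28, 2024.
Service was not by mail, so no mail extension applies.
From June 3, 2024 through June 20, 2024 inclusive is 18 days; tolling adds 18 days: July 28, 2024 + 18 days = August 15, 2024.
Tolling adds 22 days: August 15, 2024 + 22 days = September 6, 2024.
September 6, 2024 is a listed holiday; September 7, 2024 is Saturday; September 8, 2024 is Sunday. The next qualifying day is September 9, 2024.

September 9, 2024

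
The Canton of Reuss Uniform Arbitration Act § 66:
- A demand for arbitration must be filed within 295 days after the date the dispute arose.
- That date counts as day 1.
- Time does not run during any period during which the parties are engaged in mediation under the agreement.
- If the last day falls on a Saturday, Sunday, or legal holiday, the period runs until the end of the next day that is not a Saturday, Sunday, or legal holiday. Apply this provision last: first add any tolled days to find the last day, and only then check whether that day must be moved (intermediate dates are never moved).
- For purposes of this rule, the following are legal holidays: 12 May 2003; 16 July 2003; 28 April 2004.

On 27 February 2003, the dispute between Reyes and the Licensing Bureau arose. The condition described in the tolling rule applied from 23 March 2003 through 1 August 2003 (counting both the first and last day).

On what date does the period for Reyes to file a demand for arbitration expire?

Counting 27 February 2003 as day 1, day 295 is December 18, 2003.
From March 23, 2003 through August 1, 2003 inclusive is 132 days; tolling adds 132 days: December 18, 2003 + 132 days = April 28, 2004.
April 28, 2004 is a listed holiday. The next qualifying day is April 29, 2004.

April 29, 2004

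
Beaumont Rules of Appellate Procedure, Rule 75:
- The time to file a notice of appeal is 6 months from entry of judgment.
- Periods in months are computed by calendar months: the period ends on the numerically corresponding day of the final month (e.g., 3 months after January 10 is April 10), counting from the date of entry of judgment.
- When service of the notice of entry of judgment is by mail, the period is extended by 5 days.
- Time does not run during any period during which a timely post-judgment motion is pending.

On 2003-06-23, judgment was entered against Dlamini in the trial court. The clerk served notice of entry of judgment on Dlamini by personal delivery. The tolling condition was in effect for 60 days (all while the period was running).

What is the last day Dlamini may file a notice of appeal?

6 months after 2003-06-23 is December 23, 2003.
Service was not by mail, so no mail extension applies.
Tolling adds 60 days: December 23, 2003 + 60 days = February 21, 2004.

February 21, 2004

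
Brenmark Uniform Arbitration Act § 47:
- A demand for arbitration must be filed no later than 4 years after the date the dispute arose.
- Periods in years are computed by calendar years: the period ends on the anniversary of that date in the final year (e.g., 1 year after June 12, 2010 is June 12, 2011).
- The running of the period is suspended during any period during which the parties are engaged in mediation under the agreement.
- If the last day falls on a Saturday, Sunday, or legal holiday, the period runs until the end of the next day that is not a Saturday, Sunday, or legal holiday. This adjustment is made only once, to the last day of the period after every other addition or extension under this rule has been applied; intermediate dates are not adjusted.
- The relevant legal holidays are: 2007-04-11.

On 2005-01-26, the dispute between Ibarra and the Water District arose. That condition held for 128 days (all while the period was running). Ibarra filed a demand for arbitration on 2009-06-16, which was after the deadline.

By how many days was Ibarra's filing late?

4 years after 2005-01-26 is January 26, 2009.
Tolling adds 128 days: January 26, 2009 + 128 days = June 3, 2009.
June 3, 2009 is a Wednesday and not a legal holiday, so no extension applies.
The deadline is June 3, 2009; from June 3, 2009 to June 16, 2009 is 13 days.

13 days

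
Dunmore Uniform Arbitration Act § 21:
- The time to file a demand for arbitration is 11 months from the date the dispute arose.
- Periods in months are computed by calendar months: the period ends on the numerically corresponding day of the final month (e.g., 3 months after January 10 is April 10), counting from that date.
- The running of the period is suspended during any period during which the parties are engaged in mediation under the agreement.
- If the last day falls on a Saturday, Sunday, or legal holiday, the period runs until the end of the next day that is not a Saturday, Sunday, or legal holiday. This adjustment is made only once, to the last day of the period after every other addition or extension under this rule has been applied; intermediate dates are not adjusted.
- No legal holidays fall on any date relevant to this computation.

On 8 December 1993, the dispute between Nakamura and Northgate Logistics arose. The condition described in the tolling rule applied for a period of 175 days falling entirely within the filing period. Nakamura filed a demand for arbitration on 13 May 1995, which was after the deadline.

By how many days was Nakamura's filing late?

11 months after 8 December 1993 is November 8, 1994.
Tolling adds 175 days: November 8, 1994 + 175 days = May 2, 1995.
May 2, 1995 is a Tuesday and not a legal holiday, so no extension applies.
The deadline is May 2, 1995; from May 2, 1995 to May 13, 1995 is 11 days.

11 days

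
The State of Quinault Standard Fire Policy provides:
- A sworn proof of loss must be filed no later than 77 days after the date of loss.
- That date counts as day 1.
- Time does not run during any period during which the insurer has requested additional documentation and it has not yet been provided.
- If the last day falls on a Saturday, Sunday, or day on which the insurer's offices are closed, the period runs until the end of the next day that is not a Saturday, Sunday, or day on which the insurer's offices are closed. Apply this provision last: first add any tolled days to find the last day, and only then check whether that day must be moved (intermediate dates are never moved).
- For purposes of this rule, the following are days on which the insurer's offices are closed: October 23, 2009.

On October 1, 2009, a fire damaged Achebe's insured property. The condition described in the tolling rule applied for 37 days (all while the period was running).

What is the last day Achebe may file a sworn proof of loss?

January 22, 2010

Counting October 1, 2009 as day 1, day 77 is December 16, 2009.
Tolling adds 37 days: December 16, 2009 + 37 days = January 22, 2010.
January 22, 2010 is a Friday and not a day on which the insurer's offices are closed, so no extension applies.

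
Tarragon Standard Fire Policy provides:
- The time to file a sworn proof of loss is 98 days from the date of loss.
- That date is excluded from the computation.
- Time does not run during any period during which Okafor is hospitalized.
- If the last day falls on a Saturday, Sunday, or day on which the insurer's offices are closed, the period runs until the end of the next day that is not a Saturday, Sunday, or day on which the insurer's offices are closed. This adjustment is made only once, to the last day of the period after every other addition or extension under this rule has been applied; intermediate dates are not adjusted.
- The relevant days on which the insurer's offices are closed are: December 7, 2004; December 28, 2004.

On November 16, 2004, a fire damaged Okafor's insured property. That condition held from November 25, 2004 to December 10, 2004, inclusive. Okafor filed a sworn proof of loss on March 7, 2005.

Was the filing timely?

Yes

98 days after November 16, 2004 is February 22, 2005.
From November 25, 2004 through December 10, 2004 inclusive is 16 days; tolling adds 16 days: February 22, 2005 + 16 days = March 10, 2005.
March 10, 2005 is a Thursday and not a day on which the insurer's offices are closed, so no extension applies.
The deadline is March 10, 2005; the filing on March 7, 2005 is on or before that date.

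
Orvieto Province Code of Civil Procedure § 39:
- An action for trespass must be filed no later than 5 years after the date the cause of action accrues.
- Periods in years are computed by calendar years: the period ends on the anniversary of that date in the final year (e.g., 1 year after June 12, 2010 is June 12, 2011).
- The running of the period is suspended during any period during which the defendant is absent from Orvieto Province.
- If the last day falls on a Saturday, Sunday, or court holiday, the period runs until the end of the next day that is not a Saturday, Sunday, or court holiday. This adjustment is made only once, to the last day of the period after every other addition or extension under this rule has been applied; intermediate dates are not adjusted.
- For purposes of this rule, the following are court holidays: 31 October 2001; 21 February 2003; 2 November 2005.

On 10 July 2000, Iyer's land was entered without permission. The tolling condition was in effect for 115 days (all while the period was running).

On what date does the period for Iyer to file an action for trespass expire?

November 3, 2005

5 years after 10 July 2000 is July 10, 2005.
Tolling adds 115 days: July 10, 2005 + 115 days = November 2, 2005.
November 2, 2005 is a listed holiday. The next qualifying day is November 3, 2005.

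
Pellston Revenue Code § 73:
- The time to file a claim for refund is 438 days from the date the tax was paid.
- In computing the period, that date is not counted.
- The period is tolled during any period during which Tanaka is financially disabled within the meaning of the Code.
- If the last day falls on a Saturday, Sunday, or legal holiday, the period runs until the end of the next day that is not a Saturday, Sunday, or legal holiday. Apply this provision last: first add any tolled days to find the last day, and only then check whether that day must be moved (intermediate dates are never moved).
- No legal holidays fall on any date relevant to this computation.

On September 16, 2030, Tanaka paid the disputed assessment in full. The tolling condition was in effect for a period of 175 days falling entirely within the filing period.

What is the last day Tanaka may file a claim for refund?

May 21, 2032

438 days after September 16, 2030 is November 28, 2031.
Tolling adds 175 days: November 28, 2031 + 175 days = May 21, 2032.
May 21, 2032 is a Friday and not a legal holiday, so no extension applies.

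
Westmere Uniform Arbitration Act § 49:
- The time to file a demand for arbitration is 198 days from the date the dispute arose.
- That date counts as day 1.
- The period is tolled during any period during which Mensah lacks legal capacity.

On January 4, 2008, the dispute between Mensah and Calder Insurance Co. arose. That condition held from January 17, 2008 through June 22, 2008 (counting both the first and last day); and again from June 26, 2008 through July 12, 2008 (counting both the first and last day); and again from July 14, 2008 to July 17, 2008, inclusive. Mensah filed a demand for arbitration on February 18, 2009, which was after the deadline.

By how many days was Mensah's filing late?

35 days

Counting January 4, 2008 as day 1, day 198 is July 19, 2008.
From January 17, 2008 through June 22, 2008 inclusive is 158 days; tolling adds 158 days: July 19, 2008 + 158 days = December 24, 2008.
From June 26, 2008 through July 12, 2008 inclusive is 17 days; tolling adds 17 days: December 24, 2008 + 17 days = January 10, 2009.
From July 14, 2008 through July 17, 2008 inclusive is 4 days; tolling adds 4 days: January 10, 2009 + 4 days = January 14, 2009.
The deadline is January 14, 2009; from January 14, 2009 to February 18, 2009 is 35 days.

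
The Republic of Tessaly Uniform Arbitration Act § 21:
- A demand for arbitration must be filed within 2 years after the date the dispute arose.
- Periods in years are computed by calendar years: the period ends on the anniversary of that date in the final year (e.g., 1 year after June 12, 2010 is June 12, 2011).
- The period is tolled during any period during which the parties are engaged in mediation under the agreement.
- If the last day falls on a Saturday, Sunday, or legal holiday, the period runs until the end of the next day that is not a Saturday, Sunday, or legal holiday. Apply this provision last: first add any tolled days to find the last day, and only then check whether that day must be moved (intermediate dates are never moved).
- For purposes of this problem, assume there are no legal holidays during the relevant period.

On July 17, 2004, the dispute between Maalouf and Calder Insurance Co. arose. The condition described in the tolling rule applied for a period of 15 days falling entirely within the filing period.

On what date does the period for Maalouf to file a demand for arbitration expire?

2 years after July 17, 2004 is July 17, 2006.
Tolling adds 15 days: July 17, 2006 + 15 days = August 1, 2006.
August 1, 2006 is a Tuesday and not a legal holiday, so no extension applies.

August 1, 2006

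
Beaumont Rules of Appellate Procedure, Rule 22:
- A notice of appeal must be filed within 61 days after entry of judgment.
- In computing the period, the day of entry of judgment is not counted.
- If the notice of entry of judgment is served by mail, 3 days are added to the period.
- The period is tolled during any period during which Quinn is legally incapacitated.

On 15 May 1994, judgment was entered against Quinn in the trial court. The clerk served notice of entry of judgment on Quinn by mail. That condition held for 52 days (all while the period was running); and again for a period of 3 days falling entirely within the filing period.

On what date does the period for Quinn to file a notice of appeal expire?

61 days after 15 May 1994 is July 15, 1994.
Service was by mail, adding 3 days: July 15, 1994 + 3 days = July 18, 1994.
Tolling adds 52 days: July 18, 1994 + 52 days = September 8, 1994.
Tolling adds 3 days: September 8, 1994 + 3 days = September 11, 1994.

September 11, 1994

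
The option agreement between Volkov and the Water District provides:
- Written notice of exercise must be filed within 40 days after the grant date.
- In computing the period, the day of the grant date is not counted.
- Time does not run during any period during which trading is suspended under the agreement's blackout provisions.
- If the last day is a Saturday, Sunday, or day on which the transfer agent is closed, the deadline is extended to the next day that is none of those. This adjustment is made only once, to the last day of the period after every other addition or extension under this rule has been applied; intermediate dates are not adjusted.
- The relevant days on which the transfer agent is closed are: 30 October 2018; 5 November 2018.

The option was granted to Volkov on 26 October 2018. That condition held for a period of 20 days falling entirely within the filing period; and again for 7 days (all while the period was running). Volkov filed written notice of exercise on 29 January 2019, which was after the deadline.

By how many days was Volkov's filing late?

28 days

40 days after 26 October 2018 is December 5, 2018.
Tolling adds 20 days: December 5, 2018 + 20 days = December 25, 2018.
Tolling adds 7 days: December 25, 2018 + 7 days = January 1, 2019.
January 1, 2019 is a Tuesday and not a day on which the transfer agent is closed, so no extension applies.
The deadline is January 1, 2019; from January 1, 2019 to January 29, 2019 is 28 days.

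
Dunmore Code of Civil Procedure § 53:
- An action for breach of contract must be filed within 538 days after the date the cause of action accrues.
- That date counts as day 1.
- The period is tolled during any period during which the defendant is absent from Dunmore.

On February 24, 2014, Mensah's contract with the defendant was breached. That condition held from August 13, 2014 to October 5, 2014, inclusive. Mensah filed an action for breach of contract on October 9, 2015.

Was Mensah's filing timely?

No

Counting February 24, 2014 as day 1, day 538 is August 15, 2015.
From August 13, 2014 through October 5, 2014 inclusive is 54 days; tolling adds 54 days: August 15, 2015 + 54 days = October 8, 2015.
The deadline is October 8, 2015; the filing on October 9, 2015 is after that date.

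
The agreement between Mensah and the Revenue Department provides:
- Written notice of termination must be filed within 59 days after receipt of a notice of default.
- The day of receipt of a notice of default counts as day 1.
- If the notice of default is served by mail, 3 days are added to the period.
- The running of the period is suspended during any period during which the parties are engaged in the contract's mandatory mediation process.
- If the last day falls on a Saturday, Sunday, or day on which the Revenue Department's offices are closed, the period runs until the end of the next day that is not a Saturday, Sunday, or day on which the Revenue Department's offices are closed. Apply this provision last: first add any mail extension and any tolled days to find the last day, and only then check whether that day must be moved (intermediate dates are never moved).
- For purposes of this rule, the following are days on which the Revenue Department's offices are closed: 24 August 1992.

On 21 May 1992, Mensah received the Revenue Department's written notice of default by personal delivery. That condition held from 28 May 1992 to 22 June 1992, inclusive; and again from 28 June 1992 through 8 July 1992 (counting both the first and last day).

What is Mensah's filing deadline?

Counting 21 May 1992 as day 1, day 59 is July 18, 1992.
Service was not by mail, so no mail extension applies.
From May 28, 1992 through June 22, 1992 inclusive is 26 days; tolling adds 26 days: July 18, 1992 + 26 days = August 13, 1992.
From June 28, 1992 through July 8, 1992 inclusive is 11 days; tolling adds 11 days: August 13, 1992 + 11 days = August 24, 1992.
August 24, 1992 is a listed holiday. The next qualifying day is August 25, 1992.

August 25, 1992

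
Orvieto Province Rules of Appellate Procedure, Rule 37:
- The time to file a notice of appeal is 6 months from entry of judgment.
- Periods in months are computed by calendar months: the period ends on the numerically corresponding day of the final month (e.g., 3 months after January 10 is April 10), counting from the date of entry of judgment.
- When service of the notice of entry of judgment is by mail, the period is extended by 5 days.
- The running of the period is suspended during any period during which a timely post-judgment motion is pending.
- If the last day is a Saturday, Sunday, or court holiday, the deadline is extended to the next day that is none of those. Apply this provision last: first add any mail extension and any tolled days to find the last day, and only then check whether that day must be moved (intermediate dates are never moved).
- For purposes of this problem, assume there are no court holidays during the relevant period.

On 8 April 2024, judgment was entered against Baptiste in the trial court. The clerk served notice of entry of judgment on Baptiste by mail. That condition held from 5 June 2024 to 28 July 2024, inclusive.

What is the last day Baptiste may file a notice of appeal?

6 months after 8 April 2024 is October 8, 2024.
Service was by mail, adding 5 days: October 8, 2024 + 5 days = October 13, 2024.
From June 5, 2024 through July 28, 2024 inclusive is 54 days; tolling adds 54 days: October 13, 2024 + 54 days = December 6, 2024.
December 6, 2024 is a Friday and not a court holiday, so no extension applies.

December 6, 2024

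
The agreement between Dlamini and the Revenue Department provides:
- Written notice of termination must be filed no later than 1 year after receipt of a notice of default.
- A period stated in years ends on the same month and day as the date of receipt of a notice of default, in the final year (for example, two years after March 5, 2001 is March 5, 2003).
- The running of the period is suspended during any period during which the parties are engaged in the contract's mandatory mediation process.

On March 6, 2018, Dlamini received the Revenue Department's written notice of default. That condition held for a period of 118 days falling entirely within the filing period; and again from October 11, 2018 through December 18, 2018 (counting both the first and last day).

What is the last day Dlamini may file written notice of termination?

September 9, 2019

1 year after March 6, 2018 is March 6, 2019.
Tolling adds 118 days: March 6, 2019 + 118 days = July 2, 2019.
From October 11, 2018 through December 18, 2018 inclusive is 69 days; tolling adds 69 days: July 2, 2019 + 69 days = September 9, 2019.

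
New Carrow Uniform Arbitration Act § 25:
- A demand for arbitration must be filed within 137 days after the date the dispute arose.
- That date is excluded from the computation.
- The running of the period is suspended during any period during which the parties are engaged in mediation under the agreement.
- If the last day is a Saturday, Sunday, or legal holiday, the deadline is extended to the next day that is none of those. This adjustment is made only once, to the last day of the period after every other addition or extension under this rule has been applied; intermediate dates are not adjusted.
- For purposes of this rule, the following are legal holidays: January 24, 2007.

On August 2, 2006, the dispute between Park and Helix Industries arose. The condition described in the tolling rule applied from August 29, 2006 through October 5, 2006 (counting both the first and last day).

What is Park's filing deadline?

January 25, 2007

137 days after August 2, 2006 is December 17, 2006.
From August 29, 2006 through October 5, 2006 inclusive is 38 days; tolling adds 38 days: December 17, 2006 + 38 days = January 24, 2007.
January 24, 2007 is a listed holiday. The next qualifying day is January 25, 2007.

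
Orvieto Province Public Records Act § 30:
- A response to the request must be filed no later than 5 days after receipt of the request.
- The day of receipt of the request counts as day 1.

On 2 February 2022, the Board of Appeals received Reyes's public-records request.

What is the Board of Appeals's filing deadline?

February 6, 2022

Counting 2 February 2022 as day 1, day 5 is February 6, 2022.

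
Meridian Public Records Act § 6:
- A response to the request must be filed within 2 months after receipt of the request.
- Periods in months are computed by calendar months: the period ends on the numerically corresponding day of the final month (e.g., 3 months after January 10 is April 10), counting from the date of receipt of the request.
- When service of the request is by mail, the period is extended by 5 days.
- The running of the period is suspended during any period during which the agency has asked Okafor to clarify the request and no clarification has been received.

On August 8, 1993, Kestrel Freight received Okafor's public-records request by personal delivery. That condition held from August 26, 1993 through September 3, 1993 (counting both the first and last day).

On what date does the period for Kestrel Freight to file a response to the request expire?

October 17, 1993

2 months after August 8, 1993 is October 8, 1993.
Service was not by mail, so no mail extension applies.
From August 26, 1993 through September 3, 1993 inclusive is 9 days; tolling adds 9 days: October 8, 1993 + 9 days = October 17, 1993.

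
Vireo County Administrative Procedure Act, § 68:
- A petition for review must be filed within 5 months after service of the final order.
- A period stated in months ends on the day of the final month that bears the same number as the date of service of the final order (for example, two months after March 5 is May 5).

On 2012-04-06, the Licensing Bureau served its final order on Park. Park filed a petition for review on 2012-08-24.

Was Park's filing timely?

5 months after 2012-04-06 is September 6, 2012.
The deadline is September 6, 2012; the filing on August 24, 2012 is on or before that date.

Yes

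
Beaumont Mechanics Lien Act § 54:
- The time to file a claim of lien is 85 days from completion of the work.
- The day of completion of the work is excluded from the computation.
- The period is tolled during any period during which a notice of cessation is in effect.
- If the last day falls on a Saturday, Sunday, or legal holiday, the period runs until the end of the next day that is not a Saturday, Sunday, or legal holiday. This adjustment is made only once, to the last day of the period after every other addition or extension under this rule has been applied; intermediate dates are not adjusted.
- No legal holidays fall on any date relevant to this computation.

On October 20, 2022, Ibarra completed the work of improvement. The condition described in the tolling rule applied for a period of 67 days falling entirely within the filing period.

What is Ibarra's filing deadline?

March 21, 2023

85 days after October 20, 2022 is January 13, 2023.
Tolling adds 67 days: January 13, 2023 + 67 days = March 21, 2023.
March 21, 2023 is a Tuesday and not a legal holiday, so no extension applies.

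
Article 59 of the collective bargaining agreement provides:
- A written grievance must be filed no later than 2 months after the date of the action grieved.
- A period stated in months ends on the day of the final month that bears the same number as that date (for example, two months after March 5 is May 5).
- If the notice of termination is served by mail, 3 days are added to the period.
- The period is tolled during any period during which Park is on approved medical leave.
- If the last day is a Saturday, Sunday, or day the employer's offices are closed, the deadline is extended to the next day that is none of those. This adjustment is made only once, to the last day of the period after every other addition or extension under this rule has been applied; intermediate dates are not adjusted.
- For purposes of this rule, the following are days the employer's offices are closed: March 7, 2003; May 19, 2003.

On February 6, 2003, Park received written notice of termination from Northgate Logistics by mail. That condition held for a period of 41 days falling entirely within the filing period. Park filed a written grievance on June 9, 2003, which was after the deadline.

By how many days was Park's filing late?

2 months after February 6, 2003 is April 6, 2003.
Service was by mail, adding 3 days: April 6, 2003 + 3 days = April 9, 2003.
Tolling adds 41 days: April 9, 2003 + 41 days = May 20, 2003.
May 20, 2003 is a Tuesday and not a day the employer's offices are closed, so no extension applies.
The deadline is May 20, 2003; from May 20, 2003 to June 9, 2003 is 20 days.

20 days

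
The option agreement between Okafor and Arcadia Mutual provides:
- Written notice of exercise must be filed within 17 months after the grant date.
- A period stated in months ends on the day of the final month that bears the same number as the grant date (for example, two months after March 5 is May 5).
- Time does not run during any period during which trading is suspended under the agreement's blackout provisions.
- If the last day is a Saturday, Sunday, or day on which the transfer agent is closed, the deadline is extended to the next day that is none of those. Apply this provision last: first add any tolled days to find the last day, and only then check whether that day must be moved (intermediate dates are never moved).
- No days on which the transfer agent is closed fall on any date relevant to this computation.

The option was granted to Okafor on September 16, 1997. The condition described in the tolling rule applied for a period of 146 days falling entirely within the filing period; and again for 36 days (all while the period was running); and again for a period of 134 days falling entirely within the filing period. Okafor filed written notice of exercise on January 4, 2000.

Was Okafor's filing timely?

17 months after September 16, 1997 is February 16, 1999.
Tolling adds 146 days: February 16, 1999 + 146 days = July 12, 1999.
Tolling adds 36 days: July 12, 1999 + 36 days = August 17, 1999.
Tolling adds 134 days: August 17, 1999 + 134 days = December 29, 1999.
December 29, 1999 is a Wednesday and not a day on which the transfer agent is closed, so no extension applies.
The deadline is December 29, 1999; the filing on January 4, 2000 is after that date.

No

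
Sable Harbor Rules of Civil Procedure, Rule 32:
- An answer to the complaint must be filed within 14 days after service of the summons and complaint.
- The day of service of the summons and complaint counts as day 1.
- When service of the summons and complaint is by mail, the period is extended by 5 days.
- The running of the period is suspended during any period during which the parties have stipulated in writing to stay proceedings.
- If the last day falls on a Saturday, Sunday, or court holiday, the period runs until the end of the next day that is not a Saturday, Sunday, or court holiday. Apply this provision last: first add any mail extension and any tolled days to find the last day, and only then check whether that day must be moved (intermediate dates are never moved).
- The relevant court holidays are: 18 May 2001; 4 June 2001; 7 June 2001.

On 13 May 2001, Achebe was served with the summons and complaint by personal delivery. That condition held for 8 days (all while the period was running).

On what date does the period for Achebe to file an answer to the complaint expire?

June 5, 2001

Counting 13 May 2001 as day 1, day 14 is May 26, 2001.
Service was not by mail, so no mail extension applies.
Tolling adds 8 days: May 26, 2001 + 8 days = June 3, 2001.
June 3, 2001 is Sunday; June 4, 2001 is a listed holiday. The next qualifying day is June 5, 2001.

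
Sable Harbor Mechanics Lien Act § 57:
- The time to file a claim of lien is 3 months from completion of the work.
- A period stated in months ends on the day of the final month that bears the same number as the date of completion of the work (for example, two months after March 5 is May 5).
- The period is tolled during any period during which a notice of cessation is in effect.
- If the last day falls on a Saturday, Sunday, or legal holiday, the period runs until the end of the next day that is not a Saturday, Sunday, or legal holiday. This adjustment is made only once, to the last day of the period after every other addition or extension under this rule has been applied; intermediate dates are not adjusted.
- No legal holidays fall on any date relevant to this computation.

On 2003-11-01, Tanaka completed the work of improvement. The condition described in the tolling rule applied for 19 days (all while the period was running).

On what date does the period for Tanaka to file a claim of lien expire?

February 20, 2004

3 months after 2003-11-01 is February 1, 2004.
Tolling adds 19 days: February 1, 2004 + 19 days = February 20, 2004.
February 20, 2004 is a Friday and not a legal holiday, so no extension applies.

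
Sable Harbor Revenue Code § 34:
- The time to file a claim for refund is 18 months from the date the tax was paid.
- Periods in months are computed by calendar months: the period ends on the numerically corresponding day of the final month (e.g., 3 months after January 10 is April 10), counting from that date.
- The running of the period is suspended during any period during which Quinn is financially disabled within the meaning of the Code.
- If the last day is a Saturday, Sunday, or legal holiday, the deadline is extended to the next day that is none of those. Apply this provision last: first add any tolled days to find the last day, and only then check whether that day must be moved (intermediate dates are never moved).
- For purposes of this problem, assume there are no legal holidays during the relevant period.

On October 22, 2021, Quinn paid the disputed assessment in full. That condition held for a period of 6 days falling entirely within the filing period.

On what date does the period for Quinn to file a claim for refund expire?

18 months after October 22, 2021 is April 22, 2023.
Tolling adds 6 days: April 22, 2023 + 6 days = April 28, 2023.
April 28, 2023 is a Friday and not a legal holiday, so no extension applies.

April 28, 2023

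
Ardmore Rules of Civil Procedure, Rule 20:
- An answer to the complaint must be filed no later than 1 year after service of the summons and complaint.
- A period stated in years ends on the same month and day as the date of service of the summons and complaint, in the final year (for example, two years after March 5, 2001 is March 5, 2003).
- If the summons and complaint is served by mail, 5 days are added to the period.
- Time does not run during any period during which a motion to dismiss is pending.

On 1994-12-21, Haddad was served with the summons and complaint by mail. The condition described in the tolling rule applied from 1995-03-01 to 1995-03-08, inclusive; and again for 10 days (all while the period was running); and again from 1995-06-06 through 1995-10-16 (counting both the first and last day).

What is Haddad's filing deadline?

1 year after 1994-12-21 is December 21, 1995.
Service was by mail, adding 5 days: December 21, 1995 + 5 days = December 26, 1995.
From March 1, 1995 through March 8, 1995 inclusive is 8 days; tolling adds 8 days: December 26, 1995 + 8 days = January 3, 1996.
Tolling adds 10 days: January 3, 1996 + 10 days = January 13, 1996.
From June 6, 1995 through October 16, 1995 inclusive is 133 days; tolling adds 133 days: January 13, 1996 + 133 days = May 25, 1996.

May 25, 1996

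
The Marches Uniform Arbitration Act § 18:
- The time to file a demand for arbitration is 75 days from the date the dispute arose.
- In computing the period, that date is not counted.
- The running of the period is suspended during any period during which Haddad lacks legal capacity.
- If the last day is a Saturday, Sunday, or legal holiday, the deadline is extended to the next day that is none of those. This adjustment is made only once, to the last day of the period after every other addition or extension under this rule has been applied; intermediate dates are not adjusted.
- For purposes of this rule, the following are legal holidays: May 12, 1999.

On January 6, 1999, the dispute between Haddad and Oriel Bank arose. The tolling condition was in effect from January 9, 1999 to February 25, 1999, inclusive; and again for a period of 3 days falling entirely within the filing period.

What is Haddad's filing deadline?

75 days after January 6, 1999 is March 22, 1999.
From January 9, 1999 through February 25, 1999 inclusive is 48 days; tolling adds 48 days: March 22, 1999 + 48 days = May 9, 1999.
Tolling adds 3 days: May 9, 1999 + 3 days = May 12, 1999.
May 12, 1999 is a listed holiday. The next qualifying day is May 13, 1999.

May 13, 1999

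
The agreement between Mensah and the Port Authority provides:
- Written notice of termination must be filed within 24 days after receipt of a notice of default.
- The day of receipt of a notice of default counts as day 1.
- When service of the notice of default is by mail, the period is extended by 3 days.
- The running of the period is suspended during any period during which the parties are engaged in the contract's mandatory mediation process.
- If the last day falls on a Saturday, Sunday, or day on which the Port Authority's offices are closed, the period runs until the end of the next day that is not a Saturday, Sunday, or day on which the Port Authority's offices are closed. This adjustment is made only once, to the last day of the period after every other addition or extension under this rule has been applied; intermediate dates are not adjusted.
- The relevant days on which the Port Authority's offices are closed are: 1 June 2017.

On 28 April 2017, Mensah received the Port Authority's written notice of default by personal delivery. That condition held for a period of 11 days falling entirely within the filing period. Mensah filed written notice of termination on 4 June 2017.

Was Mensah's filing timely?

No

Counting 28 April 2017 as day 1, day 24 is May 21, 2017.
Service was not by mail, so no mail extension applies.
Tolling adds 11 days: May 21, 2017 + 11 days = June 1, 2017.
June 1, 2017 is a listed holiday. The next qualifying day is June 2, 2017.
The deadline is June 2, 2017; the filing on June 4, 2017 is after that date.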